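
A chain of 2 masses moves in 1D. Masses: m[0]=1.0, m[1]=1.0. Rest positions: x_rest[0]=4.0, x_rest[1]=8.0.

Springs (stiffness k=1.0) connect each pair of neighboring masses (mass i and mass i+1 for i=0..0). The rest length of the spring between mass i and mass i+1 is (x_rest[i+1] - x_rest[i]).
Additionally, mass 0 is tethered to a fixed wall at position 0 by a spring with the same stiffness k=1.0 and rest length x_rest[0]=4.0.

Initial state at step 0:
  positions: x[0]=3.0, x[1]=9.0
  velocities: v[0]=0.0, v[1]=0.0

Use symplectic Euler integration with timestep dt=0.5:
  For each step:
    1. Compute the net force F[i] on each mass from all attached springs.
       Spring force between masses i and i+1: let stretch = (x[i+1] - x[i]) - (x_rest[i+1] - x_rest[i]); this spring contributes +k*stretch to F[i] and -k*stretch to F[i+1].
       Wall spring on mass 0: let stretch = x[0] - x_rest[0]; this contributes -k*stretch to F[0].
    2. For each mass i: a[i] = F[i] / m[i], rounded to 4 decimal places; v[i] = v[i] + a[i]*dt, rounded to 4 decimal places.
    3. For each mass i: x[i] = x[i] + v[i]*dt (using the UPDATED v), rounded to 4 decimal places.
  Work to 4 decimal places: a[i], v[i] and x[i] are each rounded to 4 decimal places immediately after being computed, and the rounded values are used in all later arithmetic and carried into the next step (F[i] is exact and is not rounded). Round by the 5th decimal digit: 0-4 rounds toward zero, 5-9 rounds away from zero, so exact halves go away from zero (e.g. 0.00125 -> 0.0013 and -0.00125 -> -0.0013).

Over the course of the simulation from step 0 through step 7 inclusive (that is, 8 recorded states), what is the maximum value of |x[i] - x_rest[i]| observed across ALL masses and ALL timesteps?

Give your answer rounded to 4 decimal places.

Answer: 1.3980

Derivation:
Step 0: x=[3.0000 9.0000] v=[0.0000 0.0000]
Step 1: x=[3.7500 8.5000] v=[1.5000 -1.0000]
Step 2: x=[4.7500 7.8125] v=[2.0000 -1.3750]
Step 3: x=[5.3282 7.3594] v=[1.1563 -0.9063]
Step 4: x=[5.0821 7.3985] v=[-0.4922 0.0781]
Step 5: x=[4.1446 7.8585] v=[-1.8751 0.9199]
Step 6: x=[3.0994 8.3900] v=[-2.0905 1.0630]
Step 7: x=[2.6020 8.5989] v=[-0.9949 0.4177]
Max displacement = 1.3980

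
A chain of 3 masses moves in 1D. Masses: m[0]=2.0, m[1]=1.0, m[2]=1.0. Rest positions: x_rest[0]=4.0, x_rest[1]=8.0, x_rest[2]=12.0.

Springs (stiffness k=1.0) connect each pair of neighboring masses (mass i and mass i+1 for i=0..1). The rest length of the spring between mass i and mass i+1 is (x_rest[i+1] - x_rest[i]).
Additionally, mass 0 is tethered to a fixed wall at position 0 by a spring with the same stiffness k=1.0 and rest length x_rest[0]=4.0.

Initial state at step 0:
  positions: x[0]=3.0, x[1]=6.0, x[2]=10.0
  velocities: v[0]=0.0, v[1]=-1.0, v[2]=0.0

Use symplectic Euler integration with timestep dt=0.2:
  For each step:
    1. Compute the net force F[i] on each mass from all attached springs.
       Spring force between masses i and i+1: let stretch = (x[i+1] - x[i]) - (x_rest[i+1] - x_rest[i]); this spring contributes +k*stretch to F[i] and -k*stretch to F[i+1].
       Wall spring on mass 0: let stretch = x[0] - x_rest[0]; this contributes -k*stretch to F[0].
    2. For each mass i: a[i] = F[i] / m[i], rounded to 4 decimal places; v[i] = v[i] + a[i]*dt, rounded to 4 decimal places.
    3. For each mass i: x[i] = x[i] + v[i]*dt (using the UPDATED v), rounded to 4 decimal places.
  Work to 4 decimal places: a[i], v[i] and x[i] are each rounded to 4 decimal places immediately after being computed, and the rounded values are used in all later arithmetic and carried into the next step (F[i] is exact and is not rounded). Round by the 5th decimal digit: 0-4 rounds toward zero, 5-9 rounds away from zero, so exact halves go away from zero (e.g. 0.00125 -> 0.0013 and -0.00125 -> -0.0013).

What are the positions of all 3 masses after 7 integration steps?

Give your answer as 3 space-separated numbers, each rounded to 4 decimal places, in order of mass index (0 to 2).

Answer: 2.9127 6.0814 9.8254

Derivation:
Step 0: x=[3.0000 6.0000 10.0000] v=[0.0000 -1.0000 0.0000]
Step 1: x=[3.0000 5.8400 10.0000] v=[0.0000 -0.8000 0.0000]
Step 2: x=[2.9968 5.7328 9.9936] v=[-0.0160 -0.5360 -0.0320]
Step 3: x=[2.9884 5.6866 9.9768] v=[-0.0421 -0.2310 -0.0842]
Step 4: x=[2.9742 5.7041 9.9484] v=[-0.0711 0.0874 -0.1422]
Step 5: x=[2.9551 5.7822 9.9102] v=[-0.0955 0.3903 -0.1911]
Step 6: x=[2.9334 5.9123 9.8669] v=[-0.1083 0.6505 -0.2167]
Step 7: x=[2.9127 6.0814 9.8254] v=[-0.1037 0.8456 -0.2076]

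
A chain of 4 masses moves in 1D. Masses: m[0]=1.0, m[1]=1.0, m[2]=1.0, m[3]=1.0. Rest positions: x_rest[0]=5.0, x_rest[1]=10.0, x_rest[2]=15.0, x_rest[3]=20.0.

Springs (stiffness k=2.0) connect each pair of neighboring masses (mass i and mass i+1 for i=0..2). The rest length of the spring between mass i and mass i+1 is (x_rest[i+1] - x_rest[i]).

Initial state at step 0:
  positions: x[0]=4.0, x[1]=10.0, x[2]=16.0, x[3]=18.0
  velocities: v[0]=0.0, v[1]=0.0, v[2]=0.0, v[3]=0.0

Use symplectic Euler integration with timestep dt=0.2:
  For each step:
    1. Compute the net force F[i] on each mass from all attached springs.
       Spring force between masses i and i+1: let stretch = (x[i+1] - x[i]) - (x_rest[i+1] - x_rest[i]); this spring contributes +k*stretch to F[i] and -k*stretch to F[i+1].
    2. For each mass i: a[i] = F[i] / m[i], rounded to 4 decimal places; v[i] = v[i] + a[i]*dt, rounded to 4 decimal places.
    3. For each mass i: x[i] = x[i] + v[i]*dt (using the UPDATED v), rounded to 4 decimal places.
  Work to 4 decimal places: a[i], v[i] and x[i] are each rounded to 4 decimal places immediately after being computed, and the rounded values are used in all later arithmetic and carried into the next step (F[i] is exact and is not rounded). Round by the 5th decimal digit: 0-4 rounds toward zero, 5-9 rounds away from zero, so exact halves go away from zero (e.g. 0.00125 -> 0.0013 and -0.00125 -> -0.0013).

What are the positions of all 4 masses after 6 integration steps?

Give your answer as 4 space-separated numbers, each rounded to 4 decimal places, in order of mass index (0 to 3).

Answer: 5.1762 9.2312 13.0014 20.5912

Derivation:
Step 0: x=[4.0000 10.0000 16.0000 18.0000] v=[0.0000 0.0000 0.0000 0.0000]
Step 1: x=[4.0800 10.0000 15.6800 18.2400] v=[0.4000 0.0000 -1.6000 1.2000]
Step 2: x=[4.2336 9.9808 15.1104 18.6752] v=[0.7680 -0.0960 -2.8480 2.1760]
Step 3: x=[4.4470 9.9122 14.4156 19.2252] v=[1.0669 -0.3430 -3.4739 2.7501]
Step 4: x=[4.6976 9.7667 13.7453 19.7905] v=[1.2530 -0.7277 -3.3514 2.8263]
Step 5: x=[4.9537 9.5339 13.2403 20.2721] v=[1.2806 -1.1639 -2.5248 2.4082]
Step 6: x=[5.1762 9.2312 13.0014 20.5912] v=[1.1127 -1.5134 -1.1946 1.5955]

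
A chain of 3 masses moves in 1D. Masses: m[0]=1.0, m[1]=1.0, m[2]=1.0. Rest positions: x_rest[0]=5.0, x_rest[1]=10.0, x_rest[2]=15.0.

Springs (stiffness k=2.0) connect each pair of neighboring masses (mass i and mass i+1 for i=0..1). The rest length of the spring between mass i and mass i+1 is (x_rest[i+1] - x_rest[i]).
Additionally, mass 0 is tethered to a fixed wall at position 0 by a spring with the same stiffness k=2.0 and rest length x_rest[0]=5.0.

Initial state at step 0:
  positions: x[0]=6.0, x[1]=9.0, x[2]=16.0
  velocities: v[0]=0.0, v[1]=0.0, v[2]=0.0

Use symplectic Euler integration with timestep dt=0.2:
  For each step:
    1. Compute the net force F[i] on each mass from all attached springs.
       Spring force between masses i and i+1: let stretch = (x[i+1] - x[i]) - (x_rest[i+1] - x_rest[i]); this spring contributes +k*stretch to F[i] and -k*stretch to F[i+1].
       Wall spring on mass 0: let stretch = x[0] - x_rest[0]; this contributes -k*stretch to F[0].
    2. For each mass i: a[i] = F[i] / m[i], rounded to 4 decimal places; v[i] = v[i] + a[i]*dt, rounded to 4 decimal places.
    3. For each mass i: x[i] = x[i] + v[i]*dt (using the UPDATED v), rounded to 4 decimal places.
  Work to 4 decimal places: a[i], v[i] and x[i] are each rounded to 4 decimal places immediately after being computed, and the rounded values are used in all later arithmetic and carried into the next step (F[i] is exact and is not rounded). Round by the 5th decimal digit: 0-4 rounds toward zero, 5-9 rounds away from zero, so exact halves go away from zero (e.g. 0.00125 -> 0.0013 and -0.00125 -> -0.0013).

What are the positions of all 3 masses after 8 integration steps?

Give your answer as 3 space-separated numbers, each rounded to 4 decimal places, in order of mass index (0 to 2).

Step 0: x=[6.0000 9.0000 16.0000] v=[0.0000 0.0000 0.0000]
Step 1: x=[5.7600 9.3200 15.8400] v=[-1.2000 1.6000 -0.8000]
Step 2: x=[5.3440 9.8768 15.5584] v=[-2.0800 2.7840 -1.4080]
Step 3: x=[4.8631 10.5255 15.2223] v=[-2.4045 3.2435 -1.6806]
Step 4: x=[4.4461 11.0970 14.9104] v=[-2.0848 2.8573 -1.5593]
Step 5: x=[4.2055 11.4415 14.6935] v=[-1.2029 1.7223 -1.0847]
Step 6: x=[4.2074 11.4672 14.6164] v=[0.0093 0.1287 -0.3855]
Step 7: x=[4.4535 11.1641 14.6874] v=[1.2303 -1.5155 0.3548]
Step 8: x=[4.8801 10.6060 14.8765] v=[2.1331 -2.7904 0.9455]

Answer: 4.8801 10.6060 14.8765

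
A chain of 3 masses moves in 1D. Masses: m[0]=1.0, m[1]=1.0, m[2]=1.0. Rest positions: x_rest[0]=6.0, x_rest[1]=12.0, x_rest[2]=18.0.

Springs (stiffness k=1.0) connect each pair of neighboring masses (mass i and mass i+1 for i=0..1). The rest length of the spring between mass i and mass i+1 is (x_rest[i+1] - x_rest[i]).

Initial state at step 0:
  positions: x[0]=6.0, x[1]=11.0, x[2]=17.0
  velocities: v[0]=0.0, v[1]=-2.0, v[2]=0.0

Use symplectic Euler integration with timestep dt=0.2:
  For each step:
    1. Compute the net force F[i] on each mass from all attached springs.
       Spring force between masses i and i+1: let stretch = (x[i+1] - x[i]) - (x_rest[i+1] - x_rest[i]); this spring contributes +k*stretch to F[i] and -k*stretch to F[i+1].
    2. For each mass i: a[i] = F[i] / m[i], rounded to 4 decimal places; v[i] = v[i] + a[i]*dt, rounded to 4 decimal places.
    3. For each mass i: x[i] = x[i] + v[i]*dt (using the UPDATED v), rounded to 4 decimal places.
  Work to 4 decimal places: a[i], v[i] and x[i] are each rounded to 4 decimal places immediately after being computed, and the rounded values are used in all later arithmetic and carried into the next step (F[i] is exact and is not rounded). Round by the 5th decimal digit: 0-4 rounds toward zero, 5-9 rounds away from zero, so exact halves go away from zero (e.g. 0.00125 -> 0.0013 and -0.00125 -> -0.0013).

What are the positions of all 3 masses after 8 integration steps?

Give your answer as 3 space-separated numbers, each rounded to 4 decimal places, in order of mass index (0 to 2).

Answer: 4.1704 10.3269 16.3028

Derivation:
Step 0: x=[6.0000 11.0000 17.0000] v=[0.0000 -2.0000 0.0000]
Step 1: x=[5.9600 10.6400 17.0000] v=[-0.2000 -1.8000 0.0000]
Step 2: x=[5.8672 10.3472 16.9856] v=[-0.4640 -1.4640 -0.0720]
Step 3: x=[5.7136 10.1407 16.9457] v=[-0.7680 -1.0323 -0.1997]
Step 4: x=[5.4971 10.0294 16.8736] v=[-1.0826 -0.5567 -0.3607]
Step 5: x=[5.2219 10.0105 16.7677] v=[-1.3761 -0.0943 -0.5295]
Step 6: x=[4.8982 10.0704 16.6315] v=[-1.6184 0.2994 -0.6809]
Step 7: x=[4.5414 10.1858 16.4729] v=[-1.7840 0.5772 -0.7931]
Step 8: x=[4.1704 10.3269 16.3028] v=[-1.8551 0.7057 -0.8505]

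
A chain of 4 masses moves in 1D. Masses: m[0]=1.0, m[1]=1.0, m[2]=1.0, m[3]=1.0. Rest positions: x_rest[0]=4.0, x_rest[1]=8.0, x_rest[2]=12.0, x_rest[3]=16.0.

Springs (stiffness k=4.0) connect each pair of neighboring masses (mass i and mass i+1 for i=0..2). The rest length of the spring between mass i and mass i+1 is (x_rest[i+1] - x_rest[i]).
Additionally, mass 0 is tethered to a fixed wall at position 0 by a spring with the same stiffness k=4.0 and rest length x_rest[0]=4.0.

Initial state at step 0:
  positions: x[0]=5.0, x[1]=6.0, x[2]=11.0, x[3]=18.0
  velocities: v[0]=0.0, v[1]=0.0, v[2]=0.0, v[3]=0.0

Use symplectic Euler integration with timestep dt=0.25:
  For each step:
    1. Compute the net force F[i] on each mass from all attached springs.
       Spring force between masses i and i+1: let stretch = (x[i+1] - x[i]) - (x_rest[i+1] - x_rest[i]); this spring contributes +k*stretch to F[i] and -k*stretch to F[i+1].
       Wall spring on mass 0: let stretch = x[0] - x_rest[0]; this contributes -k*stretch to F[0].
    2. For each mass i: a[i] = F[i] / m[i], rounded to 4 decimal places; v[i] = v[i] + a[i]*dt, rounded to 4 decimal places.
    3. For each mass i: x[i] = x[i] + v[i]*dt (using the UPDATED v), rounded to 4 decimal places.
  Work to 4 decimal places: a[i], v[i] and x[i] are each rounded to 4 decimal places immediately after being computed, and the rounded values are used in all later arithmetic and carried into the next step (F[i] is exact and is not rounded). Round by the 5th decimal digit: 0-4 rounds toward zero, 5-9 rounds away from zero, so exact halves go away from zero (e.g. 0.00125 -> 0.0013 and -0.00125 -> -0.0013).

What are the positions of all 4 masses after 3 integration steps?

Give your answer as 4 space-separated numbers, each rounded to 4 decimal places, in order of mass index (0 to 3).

Answer: 2.2188 9.3281 13.0781 14.9375

Derivation:
Step 0: x=[5.0000 6.0000 11.0000 18.0000] v=[0.0000 0.0000 0.0000 0.0000]
Step 1: x=[4.0000 7.0000 11.5000 17.2500] v=[-4.0000 4.0000 2.0000 -3.0000]
Step 2: x=[2.7500 8.3750 12.3125 16.0625] v=[-5.0000 5.5000 3.2500 -4.7500]
Step 3: x=[2.2188 9.3281 13.0781 14.9375] v=[-2.1250 3.8125 3.0625 -4.5000]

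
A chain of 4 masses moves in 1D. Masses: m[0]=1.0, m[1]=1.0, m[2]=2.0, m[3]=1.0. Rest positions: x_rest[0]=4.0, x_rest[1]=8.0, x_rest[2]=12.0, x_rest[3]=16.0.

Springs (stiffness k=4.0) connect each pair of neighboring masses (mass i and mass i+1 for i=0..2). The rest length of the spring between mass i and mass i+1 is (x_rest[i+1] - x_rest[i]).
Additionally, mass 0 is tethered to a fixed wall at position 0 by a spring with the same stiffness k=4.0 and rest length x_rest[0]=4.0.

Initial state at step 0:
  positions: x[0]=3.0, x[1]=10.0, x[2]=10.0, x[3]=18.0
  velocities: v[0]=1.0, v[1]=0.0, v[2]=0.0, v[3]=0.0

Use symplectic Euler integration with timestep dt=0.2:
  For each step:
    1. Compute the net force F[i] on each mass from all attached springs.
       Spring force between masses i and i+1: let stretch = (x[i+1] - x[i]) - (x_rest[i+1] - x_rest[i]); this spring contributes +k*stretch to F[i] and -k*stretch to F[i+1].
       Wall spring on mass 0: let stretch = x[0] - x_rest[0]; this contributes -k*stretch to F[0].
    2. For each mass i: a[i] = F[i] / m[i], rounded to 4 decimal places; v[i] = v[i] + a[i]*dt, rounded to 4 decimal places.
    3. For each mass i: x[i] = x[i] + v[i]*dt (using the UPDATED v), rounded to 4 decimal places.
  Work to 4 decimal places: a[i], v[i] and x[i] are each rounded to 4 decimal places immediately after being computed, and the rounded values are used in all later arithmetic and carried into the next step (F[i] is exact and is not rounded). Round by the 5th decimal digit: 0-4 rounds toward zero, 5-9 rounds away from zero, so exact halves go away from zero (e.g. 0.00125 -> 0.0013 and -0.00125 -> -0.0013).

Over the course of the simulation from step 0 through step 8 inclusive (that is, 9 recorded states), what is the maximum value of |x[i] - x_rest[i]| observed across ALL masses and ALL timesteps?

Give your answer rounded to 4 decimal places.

Answer: 2.6442

Derivation:
Step 0: x=[3.0000 10.0000 10.0000 18.0000] v=[1.0000 0.0000 0.0000 0.0000]
Step 1: x=[3.8400 8.8800 10.6400 17.3600] v=[4.2000 -5.6000 3.2000 -3.2000]
Step 2: x=[4.8720 7.2352 11.6768 16.2848] v=[5.1600 -8.2240 5.1840 -5.3760]
Step 3: x=[5.5026 5.9229 12.7269 15.1123] v=[3.1530 -6.5613 5.2506 -5.8624]
Step 4: x=[5.3200 5.6320 13.4235 14.1982] v=[-0.9128 -1.4543 3.4832 -4.5707]
Step 5: x=[4.3362 6.5379 13.5588 13.8001] v=[-4.9192 4.5293 0.6765 -1.9905]
Step 6: x=[3.0108 8.2148 13.1517 14.0034] v=[-6.6268 8.3847 -2.0353 1.0165]
Step 7: x=[2.0364 9.8490 12.4178 14.7104] v=[-4.8722 8.1710 -3.6694 3.5351]
Step 8: x=[1.9862 10.6442 11.6618 15.6906] v=[-0.2512 3.9760 -3.7799 4.9010]
Max displacement = 2.6442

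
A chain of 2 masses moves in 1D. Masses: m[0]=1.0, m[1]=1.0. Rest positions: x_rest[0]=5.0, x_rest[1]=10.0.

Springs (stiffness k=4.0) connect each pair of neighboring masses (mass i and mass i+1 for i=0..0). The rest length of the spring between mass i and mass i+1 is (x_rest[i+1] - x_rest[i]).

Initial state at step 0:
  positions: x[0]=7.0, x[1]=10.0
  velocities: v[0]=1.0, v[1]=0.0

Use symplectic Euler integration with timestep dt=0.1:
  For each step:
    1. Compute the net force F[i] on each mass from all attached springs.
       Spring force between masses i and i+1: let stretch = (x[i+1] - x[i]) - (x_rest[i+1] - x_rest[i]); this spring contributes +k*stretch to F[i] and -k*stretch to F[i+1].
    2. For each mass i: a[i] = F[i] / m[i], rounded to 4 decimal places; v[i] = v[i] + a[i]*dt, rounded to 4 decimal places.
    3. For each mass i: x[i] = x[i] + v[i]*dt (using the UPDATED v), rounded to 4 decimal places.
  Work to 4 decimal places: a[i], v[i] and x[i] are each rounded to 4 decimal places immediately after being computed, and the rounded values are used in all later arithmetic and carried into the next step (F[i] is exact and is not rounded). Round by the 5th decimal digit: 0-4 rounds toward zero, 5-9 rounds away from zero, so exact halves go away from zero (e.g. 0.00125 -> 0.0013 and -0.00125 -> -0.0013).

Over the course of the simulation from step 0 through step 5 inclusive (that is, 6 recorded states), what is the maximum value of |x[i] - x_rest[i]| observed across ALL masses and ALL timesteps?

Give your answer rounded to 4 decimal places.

Answer: 2.0200

Derivation:
Step 0: x=[7.0000 10.0000] v=[1.0000 0.0000]
Step 1: x=[7.0200 10.0800] v=[0.2000 0.8000]
Step 2: x=[6.9624 10.2376] v=[-0.5760 1.5760]
Step 3: x=[6.8358 10.4642] v=[-1.2659 2.2659]
Step 4: x=[6.6544 10.7457] v=[-1.8145 2.8145]
Step 5: x=[6.4366 11.0635] v=[-2.1780 3.1780]
Max displacement = 2.0200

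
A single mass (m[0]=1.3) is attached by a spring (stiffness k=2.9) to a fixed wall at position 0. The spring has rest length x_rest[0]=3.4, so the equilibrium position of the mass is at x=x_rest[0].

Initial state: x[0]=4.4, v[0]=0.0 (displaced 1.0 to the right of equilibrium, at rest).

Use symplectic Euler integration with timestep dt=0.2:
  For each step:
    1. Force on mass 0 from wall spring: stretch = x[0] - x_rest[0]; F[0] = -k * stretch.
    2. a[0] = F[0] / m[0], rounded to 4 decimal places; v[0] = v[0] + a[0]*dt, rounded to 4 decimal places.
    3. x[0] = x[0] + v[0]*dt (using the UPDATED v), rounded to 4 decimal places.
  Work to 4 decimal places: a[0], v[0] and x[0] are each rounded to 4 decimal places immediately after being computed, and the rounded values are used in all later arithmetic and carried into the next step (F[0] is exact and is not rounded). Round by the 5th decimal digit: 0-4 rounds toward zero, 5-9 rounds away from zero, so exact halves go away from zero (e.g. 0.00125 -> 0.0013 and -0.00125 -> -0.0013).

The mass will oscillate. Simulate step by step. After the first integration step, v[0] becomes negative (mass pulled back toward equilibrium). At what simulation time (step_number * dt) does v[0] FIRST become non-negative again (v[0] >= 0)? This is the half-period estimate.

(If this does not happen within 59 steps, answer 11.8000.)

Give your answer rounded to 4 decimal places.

Answer: 2.2000

Derivation:
Step 0: x=[4.4000] v=[0.0000]
Step 1: x=[4.3108] v=[-0.4462]
Step 2: x=[4.1403] v=[-0.8526]
Step 3: x=[3.9037] v=[-1.1829]
Step 4: x=[3.6222] v=[-1.4076]
Step 5: x=[3.3209] v=[-1.5067]
Step 6: x=[3.0266] v=[-1.4714]
Step 7: x=[2.7656] v=[-1.3048]
Step 8: x=[2.5612] v=[-1.0218]
Step 9: x=[2.4317] v=[-0.6476]
Step 10: x=[2.3886] v=[-0.2156]
Step 11: x=[2.4357] v=[0.2356]
First v>=0 after going negative at step 11, time=2.2000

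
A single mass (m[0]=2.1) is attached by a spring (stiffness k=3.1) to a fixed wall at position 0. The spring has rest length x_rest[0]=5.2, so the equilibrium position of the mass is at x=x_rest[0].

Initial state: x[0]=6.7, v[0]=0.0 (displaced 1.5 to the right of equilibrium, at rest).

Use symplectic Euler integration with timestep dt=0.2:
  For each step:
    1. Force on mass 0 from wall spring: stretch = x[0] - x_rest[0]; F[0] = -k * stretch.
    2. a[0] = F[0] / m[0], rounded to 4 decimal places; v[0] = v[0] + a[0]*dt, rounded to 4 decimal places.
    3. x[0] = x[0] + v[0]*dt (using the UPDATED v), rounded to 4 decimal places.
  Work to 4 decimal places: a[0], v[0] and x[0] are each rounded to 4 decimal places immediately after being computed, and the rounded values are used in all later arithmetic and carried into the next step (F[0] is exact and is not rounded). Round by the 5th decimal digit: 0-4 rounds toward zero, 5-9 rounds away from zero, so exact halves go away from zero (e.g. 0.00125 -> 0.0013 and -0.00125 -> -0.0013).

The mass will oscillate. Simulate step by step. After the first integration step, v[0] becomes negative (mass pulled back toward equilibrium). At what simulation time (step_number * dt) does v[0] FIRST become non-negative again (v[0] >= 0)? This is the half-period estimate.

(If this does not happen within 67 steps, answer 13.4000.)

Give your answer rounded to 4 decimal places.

Answer: 2.6000

Derivation:
Step 0: x=[6.7000] v=[0.0000]
Step 1: x=[6.6114] v=[-0.4429]
Step 2: x=[6.4395] v=[-0.8596]
Step 3: x=[6.1944] v=[-1.2255]
Step 4: x=[5.8906] v=[-1.5191]
Step 5: x=[5.5460] v=[-1.7230]
Step 6: x=[5.1810] v=[-1.8252]
Step 7: x=[4.8171] v=[-1.8196]
Step 8: x=[4.4758] v=[-1.7066]
Step 9: x=[4.1772] v=[-1.4928]
Step 10: x=[3.9390] v=[-1.1908]
Step 11: x=[3.7753] v=[-0.8185]
Step 12: x=[3.6957] v=[-0.3979]
Step 13: x=[3.7049] v=[0.0462]
First v>=0 after going negative at step 13, time=2.6000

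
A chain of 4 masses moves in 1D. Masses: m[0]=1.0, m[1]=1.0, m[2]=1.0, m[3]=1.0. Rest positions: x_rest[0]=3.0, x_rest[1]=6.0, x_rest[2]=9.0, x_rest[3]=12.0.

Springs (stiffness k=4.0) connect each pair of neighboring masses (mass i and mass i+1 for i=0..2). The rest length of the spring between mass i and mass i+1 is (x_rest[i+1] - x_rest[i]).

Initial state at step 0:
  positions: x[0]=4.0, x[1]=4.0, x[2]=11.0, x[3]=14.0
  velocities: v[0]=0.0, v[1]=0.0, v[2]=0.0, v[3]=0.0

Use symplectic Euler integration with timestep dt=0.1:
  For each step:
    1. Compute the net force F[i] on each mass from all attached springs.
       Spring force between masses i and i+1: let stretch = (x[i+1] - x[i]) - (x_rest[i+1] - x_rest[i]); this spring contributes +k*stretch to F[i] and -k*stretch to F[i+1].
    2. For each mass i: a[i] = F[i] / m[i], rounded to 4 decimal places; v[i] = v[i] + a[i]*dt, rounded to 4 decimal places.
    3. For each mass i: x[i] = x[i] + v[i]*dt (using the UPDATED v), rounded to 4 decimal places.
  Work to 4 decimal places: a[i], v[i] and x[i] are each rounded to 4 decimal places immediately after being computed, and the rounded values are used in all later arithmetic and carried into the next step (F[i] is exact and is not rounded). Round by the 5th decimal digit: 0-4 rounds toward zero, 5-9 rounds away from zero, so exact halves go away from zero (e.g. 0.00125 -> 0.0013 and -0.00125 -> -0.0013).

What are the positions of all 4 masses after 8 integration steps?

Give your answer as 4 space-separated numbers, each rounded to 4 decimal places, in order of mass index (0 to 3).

Answer: 2.2387 8.7469 8.8829 13.1317

Derivation:
Step 0: x=[4.0000 4.0000 11.0000 14.0000] v=[0.0000 0.0000 0.0000 0.0000]
Step 1: x=[3.8800 4.2800 10.8400 14.0000] v=[-1.2000 2.8000 -1.6000 0.0000]
Step 2: x=[3.6560 4.8064 10.5440 13.9936] v=[-2.2400 5.2640 -2.9600 -0.0640]
Step 3: x=[3.3580 5.5163 10.1565 13.9692] v=[-2.9798 7.0989 -3.8752 -0.2438]
Step 4: x=[3.0264 6.3255 9.7359 13.9123] v=[-3.3165 8.0917 -4.2062 -0.5689]
Step 5: x=[2.7067 7.1391 9.3459 13.8084] v=[-3.1969 8.1362 -3.8998 -1.0395]
Step 6: x=[2.4443 7.8637 9.0462 13.6460] v=[-2.6239 7.2460 -2.9975 -1.6245]
Step 7: x=[2.2787 8.4188 8.8831 13.4196] v=[-1.6561 5.5512 -1.6306 -2.2644]
Step 8: x=[2.2387 8.7469 8.8829 13.1317] v=[-0.4001 3.2809 -0.0017 -2.8790]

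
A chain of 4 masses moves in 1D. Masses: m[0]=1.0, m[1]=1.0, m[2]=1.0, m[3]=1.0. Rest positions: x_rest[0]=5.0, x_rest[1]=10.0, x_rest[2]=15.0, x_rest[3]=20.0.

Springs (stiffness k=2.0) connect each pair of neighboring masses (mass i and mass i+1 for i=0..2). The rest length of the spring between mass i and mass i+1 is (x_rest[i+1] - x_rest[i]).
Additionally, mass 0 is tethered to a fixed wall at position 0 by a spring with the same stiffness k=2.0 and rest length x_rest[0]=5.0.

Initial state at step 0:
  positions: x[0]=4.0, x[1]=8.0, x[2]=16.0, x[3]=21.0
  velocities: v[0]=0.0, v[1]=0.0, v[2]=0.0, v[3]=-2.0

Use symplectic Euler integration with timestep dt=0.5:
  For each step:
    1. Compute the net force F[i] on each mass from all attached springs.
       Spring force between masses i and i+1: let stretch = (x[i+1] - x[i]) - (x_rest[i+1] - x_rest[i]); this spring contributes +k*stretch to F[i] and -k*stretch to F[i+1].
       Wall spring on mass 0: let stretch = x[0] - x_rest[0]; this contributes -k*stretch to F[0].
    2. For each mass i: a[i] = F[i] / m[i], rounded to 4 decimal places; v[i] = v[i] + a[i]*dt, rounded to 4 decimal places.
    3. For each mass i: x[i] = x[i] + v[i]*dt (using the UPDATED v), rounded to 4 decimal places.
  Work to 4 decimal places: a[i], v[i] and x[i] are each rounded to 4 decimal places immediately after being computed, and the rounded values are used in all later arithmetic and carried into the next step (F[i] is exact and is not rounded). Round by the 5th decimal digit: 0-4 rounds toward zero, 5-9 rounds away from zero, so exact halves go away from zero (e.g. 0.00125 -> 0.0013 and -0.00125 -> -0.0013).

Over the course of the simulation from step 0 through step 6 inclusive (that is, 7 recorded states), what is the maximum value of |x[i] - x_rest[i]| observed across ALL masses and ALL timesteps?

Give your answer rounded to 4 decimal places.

Answer: 3.1875

Derivation:
Step 0: x=[4.0000 8.0000 16.0000 21.0000] v=[0.0000 0.0000 0.0000 -2.0000]
Step 1: x=[4.0000 10.0000 14.5000 20.0000] v=[0.0000 4.0000 -3.0000 -2.0000]
Step 2: x=[5.0000 11.2500 13.5000 18.7500] v=[2.0000 2.5000 -2.0000 -2.5000]
Step 3: x=[6.6250 10.5000 14.0000 17.3750] v=[3.2500 -1.5000 1.0000 -2.7500]
Step 4: x=[6.8750 9.5625 14.4375 16.8125] v=[0.5000 -1.8750 0.8750 -1.1250]
Step 5: x=[5.0313 9.7188 13.6250 17.5625] v=[-3.6875 0.3125 -1.6250 1.5000]
Step 6: x=[3.0157 9.4844 12.8282 18.8438] v=[-4.0313 -0.4688 -1.5937 2.5625]
Max displacement = 3.1875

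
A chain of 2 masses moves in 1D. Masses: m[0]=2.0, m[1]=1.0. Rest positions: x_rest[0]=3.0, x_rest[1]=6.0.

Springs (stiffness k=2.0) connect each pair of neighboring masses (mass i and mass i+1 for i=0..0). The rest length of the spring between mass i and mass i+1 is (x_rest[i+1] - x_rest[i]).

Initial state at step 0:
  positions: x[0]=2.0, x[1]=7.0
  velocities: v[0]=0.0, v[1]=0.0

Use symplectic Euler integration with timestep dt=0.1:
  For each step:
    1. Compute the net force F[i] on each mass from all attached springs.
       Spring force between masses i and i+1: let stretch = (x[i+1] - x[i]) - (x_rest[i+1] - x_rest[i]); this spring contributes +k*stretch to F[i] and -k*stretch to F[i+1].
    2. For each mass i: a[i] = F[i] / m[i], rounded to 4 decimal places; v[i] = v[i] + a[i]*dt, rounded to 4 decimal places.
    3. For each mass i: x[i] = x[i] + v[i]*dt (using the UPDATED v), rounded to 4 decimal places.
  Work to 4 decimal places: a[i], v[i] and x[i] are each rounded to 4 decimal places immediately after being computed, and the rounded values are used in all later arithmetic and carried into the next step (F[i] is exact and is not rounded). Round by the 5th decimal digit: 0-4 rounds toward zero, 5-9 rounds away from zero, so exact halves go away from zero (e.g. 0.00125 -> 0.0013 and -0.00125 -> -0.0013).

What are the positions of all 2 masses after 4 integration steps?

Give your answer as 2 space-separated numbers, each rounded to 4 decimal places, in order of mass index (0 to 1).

Step 0: x=[2.0000 7.0000] v=[0.0000 0.0000]
Step 1: x=[2.0200 6.9600] v=[0.2000 -0.4000]
Step 2: x=[2.0594 6.8812] v=[0.3940 -0.7880]
Step 3: x=[2.1170 6.7660] v=[0.5762 -1.1524]
Step 4: x=[2.1911 6.6178] v=[0.7411 -1.4822]

Answer: 2.1911 6.6178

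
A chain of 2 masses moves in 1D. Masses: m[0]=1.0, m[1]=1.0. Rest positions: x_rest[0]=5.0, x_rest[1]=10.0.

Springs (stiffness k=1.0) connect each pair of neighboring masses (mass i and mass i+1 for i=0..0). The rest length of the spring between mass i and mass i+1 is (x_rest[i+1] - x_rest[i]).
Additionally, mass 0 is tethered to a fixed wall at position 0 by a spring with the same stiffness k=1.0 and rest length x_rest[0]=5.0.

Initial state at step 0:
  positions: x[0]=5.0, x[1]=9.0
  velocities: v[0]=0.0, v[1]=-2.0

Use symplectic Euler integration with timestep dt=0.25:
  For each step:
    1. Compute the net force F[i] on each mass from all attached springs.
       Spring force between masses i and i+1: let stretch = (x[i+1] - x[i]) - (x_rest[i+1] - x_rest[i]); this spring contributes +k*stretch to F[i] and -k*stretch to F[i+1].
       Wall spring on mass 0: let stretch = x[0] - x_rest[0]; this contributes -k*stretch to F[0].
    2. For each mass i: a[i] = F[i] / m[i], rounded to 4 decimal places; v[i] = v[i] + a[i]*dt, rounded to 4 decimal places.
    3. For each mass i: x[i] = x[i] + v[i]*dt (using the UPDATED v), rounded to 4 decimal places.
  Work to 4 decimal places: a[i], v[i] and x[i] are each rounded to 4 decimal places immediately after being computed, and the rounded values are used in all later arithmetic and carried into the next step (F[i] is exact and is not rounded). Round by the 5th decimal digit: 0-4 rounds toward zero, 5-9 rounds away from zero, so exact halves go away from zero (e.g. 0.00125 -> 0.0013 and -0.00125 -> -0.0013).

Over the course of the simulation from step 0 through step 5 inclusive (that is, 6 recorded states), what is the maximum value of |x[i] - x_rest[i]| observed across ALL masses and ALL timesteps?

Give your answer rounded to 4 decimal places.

Answer: 2.2558

Derivation:
Step 0: x=[5.0000 9.0000] v=[0.0000 -2.0000]
Step 1: x=[4.9375 8.5625] v=[-0.2500 -1.7500]
Step 2: x=[4.7930 8.2109] v=[-0.5781 -1.4063]
Step 3: x=[4.5625 7.9582] v=[-0.9219 -1.0108]
Step 4: x=[4.2591 7.8058] v=[-1.2136 -0.6097]
Step 5: x=[3.9112 7.7442] v=[-1.3917 -0.2464]
Max displacement = 2.2558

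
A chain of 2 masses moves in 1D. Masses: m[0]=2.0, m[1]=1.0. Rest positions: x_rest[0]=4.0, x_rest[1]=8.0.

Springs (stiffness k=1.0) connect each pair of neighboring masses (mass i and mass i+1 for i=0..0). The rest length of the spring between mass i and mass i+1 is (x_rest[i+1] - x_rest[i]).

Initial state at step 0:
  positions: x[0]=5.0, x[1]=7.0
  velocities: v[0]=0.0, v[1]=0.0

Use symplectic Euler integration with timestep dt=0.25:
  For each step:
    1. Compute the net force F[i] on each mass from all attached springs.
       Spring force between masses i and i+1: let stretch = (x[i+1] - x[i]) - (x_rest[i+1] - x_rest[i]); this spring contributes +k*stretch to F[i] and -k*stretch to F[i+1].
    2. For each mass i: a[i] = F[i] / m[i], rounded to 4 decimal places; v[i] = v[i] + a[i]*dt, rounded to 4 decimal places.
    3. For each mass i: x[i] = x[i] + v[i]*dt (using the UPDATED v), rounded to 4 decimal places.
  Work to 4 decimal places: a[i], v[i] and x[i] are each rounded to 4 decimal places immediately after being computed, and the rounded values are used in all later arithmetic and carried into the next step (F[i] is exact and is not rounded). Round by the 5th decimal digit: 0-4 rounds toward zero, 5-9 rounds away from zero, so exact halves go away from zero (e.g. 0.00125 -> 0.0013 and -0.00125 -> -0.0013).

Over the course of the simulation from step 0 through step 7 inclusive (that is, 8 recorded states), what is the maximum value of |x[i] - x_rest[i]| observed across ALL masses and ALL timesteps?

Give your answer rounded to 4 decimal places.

Answer: 1.2378

Derivation:
Step 0: x=[5.0000 7.0000] v=[0.0000 0.0000]
Step 1: x=[4.9375 7.1250] v=[-0.2500 0.5000]
Step 2: x=[4.8184 7.3633] v=[-0.4766 0.9531]
Step 3: x=[4.6538 7.6925] v=[-0.6585 1.3169]
Step 4: x=[4.4591 8.0818] v=[-0.7787 1.5572]
Step 5: x=[4.2526 8.4947] v=[-0.8259 1.6515]
Step 6: x=[4.0537 8.8925] v=[-0.7956 1.5910]
Step 7: x=[3.8810 9.2378] v=[-0.6908 1.3813]
Max displacement = 1.2378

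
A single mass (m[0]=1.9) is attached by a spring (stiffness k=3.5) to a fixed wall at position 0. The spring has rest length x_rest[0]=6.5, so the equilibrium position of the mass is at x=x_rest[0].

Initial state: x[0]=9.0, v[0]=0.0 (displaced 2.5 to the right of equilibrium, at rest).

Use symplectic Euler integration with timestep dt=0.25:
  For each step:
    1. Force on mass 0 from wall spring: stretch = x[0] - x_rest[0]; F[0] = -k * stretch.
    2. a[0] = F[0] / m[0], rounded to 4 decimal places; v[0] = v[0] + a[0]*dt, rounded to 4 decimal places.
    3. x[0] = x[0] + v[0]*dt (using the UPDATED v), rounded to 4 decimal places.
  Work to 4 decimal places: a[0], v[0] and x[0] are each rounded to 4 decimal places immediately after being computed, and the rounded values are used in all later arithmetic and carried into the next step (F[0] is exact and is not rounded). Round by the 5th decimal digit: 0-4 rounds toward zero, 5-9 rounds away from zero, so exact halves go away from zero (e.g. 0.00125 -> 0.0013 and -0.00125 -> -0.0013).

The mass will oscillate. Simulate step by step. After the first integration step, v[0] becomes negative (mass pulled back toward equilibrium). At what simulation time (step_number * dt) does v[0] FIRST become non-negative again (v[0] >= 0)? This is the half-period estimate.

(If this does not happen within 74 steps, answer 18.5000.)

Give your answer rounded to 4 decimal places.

Step 0: x=[9.0000] v=[0.0000]
Step 1: x=[8.7122] v=[-1.1513]
Step 2: x=[8.1697] v=[-2.1701]
Step 3: x=[7.4349] v=[-2.9391]
Step 4: x=[6.5925] v=[-3.3697]
Step 5: x=[5.7394] v=[-3.4123]
Step 6: x=[4.9739] v=[-3.0620]
Step 7: x=[4.3841] v=[-2.3592]
Step 8: x=[4.0379] v=[-1.3848]
Step 9: x=[3.9752] v=[-0.2510]
Step 10: x=[4.2031] v=[0.9117]
First v>=0 after going negative at step 10, time=2.5000

Answer: 2.5000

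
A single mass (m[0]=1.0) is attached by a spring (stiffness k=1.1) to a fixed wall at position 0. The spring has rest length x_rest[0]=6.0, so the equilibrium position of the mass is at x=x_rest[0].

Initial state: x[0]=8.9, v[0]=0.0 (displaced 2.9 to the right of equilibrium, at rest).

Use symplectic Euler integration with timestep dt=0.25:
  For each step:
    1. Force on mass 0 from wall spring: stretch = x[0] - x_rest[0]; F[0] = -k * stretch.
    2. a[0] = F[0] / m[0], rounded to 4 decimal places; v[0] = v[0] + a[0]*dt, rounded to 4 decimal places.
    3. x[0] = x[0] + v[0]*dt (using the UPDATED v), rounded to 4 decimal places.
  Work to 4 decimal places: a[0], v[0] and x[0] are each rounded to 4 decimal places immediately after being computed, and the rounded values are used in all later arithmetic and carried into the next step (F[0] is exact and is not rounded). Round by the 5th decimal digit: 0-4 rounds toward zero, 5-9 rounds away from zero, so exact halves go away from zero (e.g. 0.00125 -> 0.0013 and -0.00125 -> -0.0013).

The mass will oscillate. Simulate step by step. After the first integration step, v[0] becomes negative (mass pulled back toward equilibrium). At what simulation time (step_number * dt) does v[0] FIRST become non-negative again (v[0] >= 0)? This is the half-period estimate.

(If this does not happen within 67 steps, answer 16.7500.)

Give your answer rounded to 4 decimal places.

Answer: 3.0000

Derivation:
Step 0: x=[8.9000] v=[0.0000]
Step 1: x=[8.7006] v=[-0.7975]
Step 2: x=[8.3156] v=[-1.5402]
Step 3: x=[7.7714] v=[-2.1770]
Step 4: x=[7.1054] v=[-2.6641]
Step 5: x=[6.3634] v=[-2.9681]
Step 6: x=[5.5964] v=[-3.0680]
Step 7: x=[4.8572] v=[-2.9570]
Step 8: x=[4.1965] v=[-2.6427]
Step 9: x=[3.6598] v=[-2.1467]
Step 10: x=[3.2840] v=[-1.5032]
Step 11: x=[3.0949] v=[-0.7563]
Step 12: x=[3.1056] v=[0.0426]
First v>=0 after going negative at step 12, time=3.0000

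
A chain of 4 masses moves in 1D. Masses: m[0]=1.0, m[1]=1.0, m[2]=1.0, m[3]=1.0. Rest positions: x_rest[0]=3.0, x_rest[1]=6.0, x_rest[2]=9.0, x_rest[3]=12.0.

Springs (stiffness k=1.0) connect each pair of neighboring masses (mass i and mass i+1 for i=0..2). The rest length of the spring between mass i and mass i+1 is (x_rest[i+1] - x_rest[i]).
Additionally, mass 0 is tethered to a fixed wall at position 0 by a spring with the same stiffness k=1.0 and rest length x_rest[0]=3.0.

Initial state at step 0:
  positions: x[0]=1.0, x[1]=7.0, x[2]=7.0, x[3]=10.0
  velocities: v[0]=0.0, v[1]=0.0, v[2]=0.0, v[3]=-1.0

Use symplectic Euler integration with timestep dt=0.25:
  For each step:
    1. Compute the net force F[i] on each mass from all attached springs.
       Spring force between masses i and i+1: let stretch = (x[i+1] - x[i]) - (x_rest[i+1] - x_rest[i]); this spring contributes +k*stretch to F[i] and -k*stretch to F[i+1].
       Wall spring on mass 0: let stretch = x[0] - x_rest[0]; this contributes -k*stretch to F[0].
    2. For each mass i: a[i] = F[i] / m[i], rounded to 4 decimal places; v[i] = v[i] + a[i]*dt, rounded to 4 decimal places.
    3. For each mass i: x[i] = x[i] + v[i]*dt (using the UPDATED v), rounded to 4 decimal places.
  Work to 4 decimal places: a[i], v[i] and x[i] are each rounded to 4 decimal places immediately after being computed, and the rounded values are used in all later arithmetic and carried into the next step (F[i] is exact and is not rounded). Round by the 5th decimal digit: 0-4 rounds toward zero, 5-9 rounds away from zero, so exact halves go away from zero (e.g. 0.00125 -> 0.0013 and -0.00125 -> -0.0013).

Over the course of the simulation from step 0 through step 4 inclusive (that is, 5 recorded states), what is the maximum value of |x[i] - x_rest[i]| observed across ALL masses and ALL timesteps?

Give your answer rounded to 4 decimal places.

Answer: 2.7041

Derivation:
Step 0: x=[1.0000 7.0000 7.0000 10.0000] v=[0.0000 0.0000 0.0000 -1.0000]
Step 1: x=[1.3125 6.6250 7.1875 9.7500] v=[1.2500 -1.5000 0.7500 -1.0000]
Step 2: x=[1.8750 5.9531 7.5000 9.5274] v=[2.2500 -2.6875 1.2500 -0.8906]
Step 3: x=[2.5752 5.1230 7.8425 9.3655] v=[2.8008 -3.3203 1.3701 -0.6475]
Step 4: x=[3.2737 4.3037 8.1103 9.2959] v=[2.7940 -3.2774 1.0710 -0.2783]
Max displacement = 2.7041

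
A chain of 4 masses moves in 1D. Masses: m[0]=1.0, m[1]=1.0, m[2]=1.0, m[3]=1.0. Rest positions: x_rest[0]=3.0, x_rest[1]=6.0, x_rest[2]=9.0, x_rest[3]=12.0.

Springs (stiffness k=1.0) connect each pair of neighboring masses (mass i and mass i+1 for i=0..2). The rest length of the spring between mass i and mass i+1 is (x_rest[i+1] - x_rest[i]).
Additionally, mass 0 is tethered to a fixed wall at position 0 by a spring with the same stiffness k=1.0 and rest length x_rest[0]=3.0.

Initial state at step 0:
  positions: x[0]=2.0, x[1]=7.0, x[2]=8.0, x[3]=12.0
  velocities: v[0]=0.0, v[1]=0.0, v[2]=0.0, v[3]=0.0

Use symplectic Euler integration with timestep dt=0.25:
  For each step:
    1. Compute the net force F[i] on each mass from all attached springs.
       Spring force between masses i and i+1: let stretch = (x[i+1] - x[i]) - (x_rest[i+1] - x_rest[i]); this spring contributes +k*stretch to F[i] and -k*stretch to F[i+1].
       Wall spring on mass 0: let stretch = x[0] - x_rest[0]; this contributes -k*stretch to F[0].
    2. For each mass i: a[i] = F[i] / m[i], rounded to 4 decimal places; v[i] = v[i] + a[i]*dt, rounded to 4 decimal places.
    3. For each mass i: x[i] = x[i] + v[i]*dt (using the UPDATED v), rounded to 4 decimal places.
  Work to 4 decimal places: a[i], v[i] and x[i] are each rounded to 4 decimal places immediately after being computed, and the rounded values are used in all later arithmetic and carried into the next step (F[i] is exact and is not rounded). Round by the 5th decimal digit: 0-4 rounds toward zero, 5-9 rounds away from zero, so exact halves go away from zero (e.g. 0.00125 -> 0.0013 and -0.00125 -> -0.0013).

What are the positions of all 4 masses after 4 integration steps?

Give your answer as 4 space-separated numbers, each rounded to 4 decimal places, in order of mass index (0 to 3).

Step 0: x=[2.0000 7.0000 8.0000 12.0000] v=[0.0000 0.0000 0.0000 0.0000]
Step 1: x=[2.1875 6.7500 8.1875 11.9375] v=[0.7500 -1.0000 0.7500 -0.2500]
Step 2: x=[2.5235 6.3047 8.5195 11.8281] v=[1.3438 -1.7813 1.3281 -0.4375]
Step 3: x=[2.9381 5.7615 8.9199 11.6994] v=[1.6582 -2.1729 1.6016 -0.5147]
Step 4: x=[3.3455 5.2392 9.2966 11.5845] v=[1.6295 -2.0892 1.5069 -0.4596]

Answer: 3.3455 5.2392 9.2966 11.5845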